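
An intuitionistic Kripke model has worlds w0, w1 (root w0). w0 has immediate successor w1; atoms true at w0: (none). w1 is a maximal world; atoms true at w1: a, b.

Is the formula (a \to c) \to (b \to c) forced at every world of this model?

Yes

w0 \Vdash (a \to c) \to (b \to c) vacuously: no world accessible from w0 forces the antecedent a \to c.
Since the root w0 forces (a \to c) \to (b \to c) and forcing is persistent (monotone upward), every world forces it.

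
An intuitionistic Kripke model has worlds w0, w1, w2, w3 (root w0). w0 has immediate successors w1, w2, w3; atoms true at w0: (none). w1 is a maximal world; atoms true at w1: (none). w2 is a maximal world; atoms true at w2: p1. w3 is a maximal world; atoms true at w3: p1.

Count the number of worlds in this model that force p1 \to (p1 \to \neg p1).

w0: does not force it — w0 \nVdash p1 \to (p1 \to \neg p1): at the accessible world w2, w2 \Vdash p1 but w2 \nVdash p1 \to \neg p1.
w1: forces it.
w2: does not force it — w2 \nVdash p1 \to (p1 \to \neg p1): already at w2 itself, w2 \Vdash p1 but w2 \nVdash p1 \to \neg p1.
w3: does not force it.
Worlds forcing the formula: {w1}.

1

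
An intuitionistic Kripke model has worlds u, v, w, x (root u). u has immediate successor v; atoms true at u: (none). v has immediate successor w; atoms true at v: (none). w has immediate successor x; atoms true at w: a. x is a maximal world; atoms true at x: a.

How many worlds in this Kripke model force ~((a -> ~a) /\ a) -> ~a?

u: does not force it — u ||-/- ~((a -> ~a) /\ a) -> ~a: already at u itself, u ||- ~((a -> ~a) /\ a) but u ||-/- ~a.
v: does not force it — v ||-/- ~((a -> ~a) /\ a) -> ~a: already at v itself, v ||- ~((a -> ~a) /\ a) but v ||-/- ~a.
w: does not force it — w ||-/- ~((a -> ~a) /\ a) -> ~a: already at w itself, w ||- ~((a -> ~a) /\ a) but w ||-/- ~a.
x: does not force it.
Worlds forcing the formula: { }.

0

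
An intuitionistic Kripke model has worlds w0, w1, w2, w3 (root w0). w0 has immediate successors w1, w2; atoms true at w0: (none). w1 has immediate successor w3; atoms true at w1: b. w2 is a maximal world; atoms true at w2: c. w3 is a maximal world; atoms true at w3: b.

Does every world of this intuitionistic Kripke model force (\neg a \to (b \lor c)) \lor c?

Not every world: w0 \nVdash (\neg a \to (b \lor c)) \lor c.
w0 \nVdash (\neg a \to (b \lor c)) \lor c: neither disjunct is forced at w0.
w0 \nVdash \neg a \to (b \lor c): already at w0 itself, w0 \Vdash \neg a but w0 \nVdash b \lor c.

No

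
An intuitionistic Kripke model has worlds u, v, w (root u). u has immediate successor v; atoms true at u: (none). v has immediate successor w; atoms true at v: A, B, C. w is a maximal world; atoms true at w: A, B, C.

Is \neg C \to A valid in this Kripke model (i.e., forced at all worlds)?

Yes

u \Vdash \neg C \to A vacuously: no world accessible from u forces the antecedent \neg C.
Since the root u forces \neg C \to A and forcing is persistent (monotone upward), every world forces it.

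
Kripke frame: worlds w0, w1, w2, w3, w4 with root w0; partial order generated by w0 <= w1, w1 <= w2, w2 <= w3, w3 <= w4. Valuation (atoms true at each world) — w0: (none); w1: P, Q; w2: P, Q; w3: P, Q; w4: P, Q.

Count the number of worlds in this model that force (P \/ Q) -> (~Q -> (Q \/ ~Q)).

5

w0: forces it.
w1: forces it.
w2: forces it.
w3: forces it.
w4: forces it.
Worlds forcing the formula: {w0, w1, w2, w3, w4}.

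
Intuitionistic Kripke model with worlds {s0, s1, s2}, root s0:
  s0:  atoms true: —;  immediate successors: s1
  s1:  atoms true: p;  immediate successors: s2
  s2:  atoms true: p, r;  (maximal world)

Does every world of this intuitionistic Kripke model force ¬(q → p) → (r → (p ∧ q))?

s0 ⊩ ¬(q → p) → (r → (p ∧ q)) vacuously: no world accessible from s0 forces the antecedent ¬(q → p).
Since the root s0 forces ¬(q → p) → (r → (p ∧ q)) and forcing is persistent (monotone upward), every world forces it.

Yes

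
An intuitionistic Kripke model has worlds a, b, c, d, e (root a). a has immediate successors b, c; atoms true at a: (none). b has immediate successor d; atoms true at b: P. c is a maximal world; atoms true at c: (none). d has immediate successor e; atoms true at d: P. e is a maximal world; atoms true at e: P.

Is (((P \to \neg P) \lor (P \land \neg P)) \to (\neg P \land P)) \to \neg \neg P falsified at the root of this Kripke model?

No

a \Vdash (((P \to \neg P) \lor (P \land \neg P)) \to (\neg P \land P)) \to \neg \neg P: every world accessible from a that forces ((P \to \neg P) \lor (P \land \neg P)) \to (\neg P \land P) (namely b, d, e) also forces \neg \neg P.
So the root a forces (((P \to \neg P) \lor (P \land \neg P)) \to (\neg P \land P)) \to \neg \neg P; the model is not a countermodel.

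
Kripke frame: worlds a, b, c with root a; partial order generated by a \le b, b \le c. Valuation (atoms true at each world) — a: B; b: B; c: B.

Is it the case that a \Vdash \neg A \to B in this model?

Yes

a \Vdash \neg A \to B: every world accessible from a that forces \neg A (namely a, b, c) also forces B.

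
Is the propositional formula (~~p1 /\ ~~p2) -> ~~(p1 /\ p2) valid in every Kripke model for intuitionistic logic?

This is the distribution of double negation over conjunction, which is intuitionistically derivable.
Assume ~~p1, ~~p2, and ~(p1 /\ p2). From p1 we'd get ~p2 (since p1 /\ p2 is refuted), contradicting ~~p2; so ~p1, contradicting ~~p1.

Yes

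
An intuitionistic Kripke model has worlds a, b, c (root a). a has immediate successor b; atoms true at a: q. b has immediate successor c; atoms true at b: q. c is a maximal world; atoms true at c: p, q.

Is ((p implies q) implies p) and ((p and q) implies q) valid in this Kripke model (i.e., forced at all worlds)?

No

Not every world: a does not force ((p implies q) implies p) and ((p and q) implies q).
a does not force ((p implies q) implies p) and ((p and q) implies q) since a fails (p implies q) implies p.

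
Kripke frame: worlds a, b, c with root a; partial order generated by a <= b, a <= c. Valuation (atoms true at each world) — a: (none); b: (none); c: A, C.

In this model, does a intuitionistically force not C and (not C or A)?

a does not force not C and (not C or A) since a fails not C.

No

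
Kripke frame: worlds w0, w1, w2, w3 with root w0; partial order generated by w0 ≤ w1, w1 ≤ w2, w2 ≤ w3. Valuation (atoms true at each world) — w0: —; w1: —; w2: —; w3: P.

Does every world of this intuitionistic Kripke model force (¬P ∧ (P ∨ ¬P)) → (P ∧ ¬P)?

w0 ⊩ (¬P ∧ (P ∨ ¬P)) → (P ∧ ¬P) vacuously: no world accessible from w0 forces the antecedent ¬P ∧ (P ∨ ¬P).
Since the root w0 forces (¬P ∧ (P ∨ ¬P)) → (P ∧ ¬P) and forcing is persistent (monotone upward), every world forces it.

Yes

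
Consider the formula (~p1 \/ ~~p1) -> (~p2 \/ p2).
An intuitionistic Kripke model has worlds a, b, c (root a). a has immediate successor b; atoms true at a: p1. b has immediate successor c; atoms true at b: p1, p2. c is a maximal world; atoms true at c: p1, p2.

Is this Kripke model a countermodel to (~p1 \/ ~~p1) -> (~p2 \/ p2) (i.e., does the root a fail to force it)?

Yes

a ||-/- (~p1 \/ ~~p1) -> (~p2 \/ p2): already at a itself, a ||- ~p1 \/ ~~p1 but a ||-/- ~p2 \/ p2.
a ||-/- ~p2 \/ p2: neither disjunct is forced at a.
a ||-/- ~p2 since b is accessible from a and b ||- p2.
So the root a does not force (~p1 \/ ~~p1) -> (~p2 \/ p2); the model is a countermodel.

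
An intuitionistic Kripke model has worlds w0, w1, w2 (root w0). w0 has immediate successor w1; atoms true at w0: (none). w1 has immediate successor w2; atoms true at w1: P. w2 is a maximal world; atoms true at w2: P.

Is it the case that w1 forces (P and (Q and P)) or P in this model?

w1 forces (P and (Q and P)) or P via the disjunct P.

Yes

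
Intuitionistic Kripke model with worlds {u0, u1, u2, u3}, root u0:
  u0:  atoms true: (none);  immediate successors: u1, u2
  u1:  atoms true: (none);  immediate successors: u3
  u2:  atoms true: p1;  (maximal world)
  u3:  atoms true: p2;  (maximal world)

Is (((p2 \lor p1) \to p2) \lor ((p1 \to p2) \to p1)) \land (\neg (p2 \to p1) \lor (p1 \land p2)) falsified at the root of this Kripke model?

Yes

u0 \nVdash (((p2 \lor p1) \to p2) \lor ((p1 \to p2) \to p1)) \land (\neg (p2 \to p1) \lor (p1 \land p2)) since u0 fails ((p2 \lor p1) \to p2) \lor ((p1 \to p2) \to p1).
So the root u0 does not force (((p2 \lor p1) \to p2) \lor ((p1 \to p2) \to p1)) \land (\neg (p2 \to p1) \lor (p1 \land p2)); the model is a countermodel.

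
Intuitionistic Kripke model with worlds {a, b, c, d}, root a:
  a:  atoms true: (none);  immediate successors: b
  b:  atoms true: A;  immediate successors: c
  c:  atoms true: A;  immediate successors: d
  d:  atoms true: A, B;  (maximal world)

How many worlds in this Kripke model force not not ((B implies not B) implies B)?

a: forces it.
b: forces it.
c: forces it.
d: forces it.
Worlds forcing the formula: {a, b, c, d}.

4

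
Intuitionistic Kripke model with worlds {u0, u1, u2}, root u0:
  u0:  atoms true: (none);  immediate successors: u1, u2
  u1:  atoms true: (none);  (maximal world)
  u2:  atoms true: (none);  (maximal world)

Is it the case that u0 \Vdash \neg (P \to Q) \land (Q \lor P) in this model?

No

u0 \nVdash \neg (P \to Q) \land (Q \lor P) since u0 fails \neg (P \to Q).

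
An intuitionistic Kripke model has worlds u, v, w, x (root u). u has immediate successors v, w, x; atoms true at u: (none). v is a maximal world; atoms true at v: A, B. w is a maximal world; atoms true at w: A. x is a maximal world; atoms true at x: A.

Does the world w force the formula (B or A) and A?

w forces (B or A) and A since w forces both conjuncts.

Yes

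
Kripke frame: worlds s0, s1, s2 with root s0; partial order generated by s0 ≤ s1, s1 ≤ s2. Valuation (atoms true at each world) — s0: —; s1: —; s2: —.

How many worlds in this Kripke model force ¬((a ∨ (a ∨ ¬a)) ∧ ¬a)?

0

s0: does not force it — s0 ⊮ ¬((a ∨ (a ∨ ¬a)) ∧ ¬a) since s0 is accessible from s0 and s0 ⊩ (a ∨ (a ∨ ¬a)) ∧ ¬a.
s1: does not force it.
s2: does not force it.
Worlds forcing the formula: { }.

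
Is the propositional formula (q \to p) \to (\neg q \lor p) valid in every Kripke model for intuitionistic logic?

This is the material-implication-as-disjunction principle, which is not intuitionistically valid.
A Kripke countermodel: worlds 0, 1; order generated by 0 \le 1; atoms true at each world — 0:{}; 1:{p,q}.
0 \nVdash (q \to p) \to (\neg q \lor p): already at 0 itself, 0 \Vdash q \to p but 0 \nVdash \neg q \lor p.
0 \nVdash \neg q \lor p: neither disjunct is forced at 0.
0 \nVdash \neg q since 1 is accessible from 0 and 1 \Vdash q.
So the root 0 does not force the formula.

No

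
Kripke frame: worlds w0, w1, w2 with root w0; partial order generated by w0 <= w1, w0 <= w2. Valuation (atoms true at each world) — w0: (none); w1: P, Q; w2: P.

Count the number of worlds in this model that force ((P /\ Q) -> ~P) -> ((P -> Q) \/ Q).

w0: does not force it — w0 ||-/- ((P /\ Q) -> ~P) -> ((P -> Q) \/ Q): at the accessible world w2, w2 ||- (P /\ Q) -> ~P but w2 ||-/- (P -> Q) \/ Q.
w1: forces it.
w2: does not force it.
Worlds forcing the formula: {w1}.

1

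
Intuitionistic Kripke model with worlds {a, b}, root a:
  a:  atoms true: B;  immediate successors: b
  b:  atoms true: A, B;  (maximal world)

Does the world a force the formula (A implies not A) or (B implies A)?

a does not force (A implies not A) or (B implies A): neither disjunct is forced at a.
a does not force A implies not A: at the accessible world b, b forces A but b does not force not A.
b does not force not A since b is accessible from b and b forces A.

No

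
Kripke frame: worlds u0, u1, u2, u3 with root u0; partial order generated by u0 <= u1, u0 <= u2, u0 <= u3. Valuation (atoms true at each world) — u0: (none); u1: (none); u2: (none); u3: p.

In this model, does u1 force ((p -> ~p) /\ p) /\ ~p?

u1 ||-/- ((p -> ~p) /\ p) /\ ~p since u1 fails (p -> ~p) /\ p.

No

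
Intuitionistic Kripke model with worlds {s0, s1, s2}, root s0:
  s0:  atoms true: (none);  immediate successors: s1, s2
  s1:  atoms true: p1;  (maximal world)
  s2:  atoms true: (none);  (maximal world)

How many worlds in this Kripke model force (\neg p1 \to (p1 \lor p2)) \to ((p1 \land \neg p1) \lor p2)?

s0: does not force it — s0 \nVdash (\neg p1 \to (p1 \lor p2)) \to ((p1 \land \neg p1) \lor p2): at the accessible world s1, s1 \Vdash \neg p1 \to (p1 \lor p2) but s1 \nVdash (p1 \land \neg p1) \lor p2.
s1: does not force it — s1 \nVdash (\neg p1 \to (p1 \lor p2)) \to ((p1 \land \neg p1) \lor p2): already at s1 itself, s1 \Vdash \neg p1 \to (p1 \lor p2) but s1 \nVdash (p1 \land \neg p1) \lor p2.
s2: forces it.
Worlds forcing the formula: {s2}.

1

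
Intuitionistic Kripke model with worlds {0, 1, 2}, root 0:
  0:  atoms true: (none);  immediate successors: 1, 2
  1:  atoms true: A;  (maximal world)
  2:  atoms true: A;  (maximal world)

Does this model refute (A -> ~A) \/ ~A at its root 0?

0 ||-/- (A -> ~A) \/ ~A: neither disjunct is forced at 0.
0 ||-/- A -> ~A: at the accessible world 1, 1 ||- A but 1 ||-/- ~A.
1 ||-/- ~A since 1 is accessible from 1 and 1 ||- A.
So the root 0 does not force (A -> ~A) \/ ~A; the model is a countermodel.

Yes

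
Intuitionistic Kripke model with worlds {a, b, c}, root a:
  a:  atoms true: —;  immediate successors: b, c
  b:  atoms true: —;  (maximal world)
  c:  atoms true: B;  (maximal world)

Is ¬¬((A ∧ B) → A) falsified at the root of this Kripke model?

a ⊩ ¬¬((A ∧ B) → A): no world accessible from a forces ¬((A ∧ B) → A).
So the root a forces ¬¬((A ∧ B) → A); the model is not a countermodel.

No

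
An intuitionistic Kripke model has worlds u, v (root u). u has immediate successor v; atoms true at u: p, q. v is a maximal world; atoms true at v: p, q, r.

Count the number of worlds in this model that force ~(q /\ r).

u: does not force it — u ||-/- ~(q /\ r) since v is accessible from u and v ||- q /\ r.
v: does not force it — v ||-/- ~(q /\ r) since v is accessible from v and v ||- q /\ r.
Worlds forcing the formula: { }.

0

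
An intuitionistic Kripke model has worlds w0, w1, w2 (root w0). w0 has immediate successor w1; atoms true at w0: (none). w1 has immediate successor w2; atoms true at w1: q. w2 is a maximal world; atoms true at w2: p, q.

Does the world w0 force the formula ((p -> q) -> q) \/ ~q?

w0 ||-/- ((p -> q) -> q) \/ ~q: neither disjunct is forced at w0.
w0 ||-/- (p -> q) -> q: already at w0 itself, w0 ||- p -> q but w0 ||-/- q.
w0 lacks atom q, so w0 ||-/- q.

No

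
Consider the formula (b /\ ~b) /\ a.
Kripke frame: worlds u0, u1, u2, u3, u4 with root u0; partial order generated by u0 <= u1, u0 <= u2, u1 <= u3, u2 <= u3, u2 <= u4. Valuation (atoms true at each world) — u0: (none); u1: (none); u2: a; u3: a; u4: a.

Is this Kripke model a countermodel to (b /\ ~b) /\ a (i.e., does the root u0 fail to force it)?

Yes

u0 ||-/- (b /\ ~b) /\ a since u0 fails b /\ ~b.
So the root u0 does not force (b /\ ~b) /\ a; the model is a countermodel.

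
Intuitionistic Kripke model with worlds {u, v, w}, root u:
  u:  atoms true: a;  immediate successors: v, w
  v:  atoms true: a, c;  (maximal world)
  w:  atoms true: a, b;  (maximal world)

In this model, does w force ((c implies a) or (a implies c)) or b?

w forces ((c implies a) or (a implies c)) or b via the disjunct (c implies a) or (a implies c).

Yes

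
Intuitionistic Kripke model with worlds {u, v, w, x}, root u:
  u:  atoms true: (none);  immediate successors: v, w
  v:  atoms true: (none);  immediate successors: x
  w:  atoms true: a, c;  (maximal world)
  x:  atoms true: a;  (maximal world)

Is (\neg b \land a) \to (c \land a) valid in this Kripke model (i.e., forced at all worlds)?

Not every world: u \nVdash (\neg b \land a) \to (c \land a).
u \nVdash (\neg b \land a) \to (c \land a): at the accessible world x, x \Vdash \neg b \land a but x \nVdash c \land a.
x \nVdash c \land a since x fails c.

No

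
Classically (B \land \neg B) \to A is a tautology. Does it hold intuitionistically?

Yes

This is an instance of ex falso quodlibet, which is intuitionistically derivable.
No world can force both B and \neg B, so the antecedent B \land \neg B is never forced and the implication holds vacuously at every world.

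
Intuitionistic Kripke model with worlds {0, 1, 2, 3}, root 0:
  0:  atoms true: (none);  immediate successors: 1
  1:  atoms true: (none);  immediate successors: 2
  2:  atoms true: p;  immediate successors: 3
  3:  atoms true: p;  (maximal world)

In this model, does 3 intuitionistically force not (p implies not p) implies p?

3 forces not (p implies not p) implies p: every world accessible from 3 that forces not (p implies not p) (namely 3) also forces p.

Yes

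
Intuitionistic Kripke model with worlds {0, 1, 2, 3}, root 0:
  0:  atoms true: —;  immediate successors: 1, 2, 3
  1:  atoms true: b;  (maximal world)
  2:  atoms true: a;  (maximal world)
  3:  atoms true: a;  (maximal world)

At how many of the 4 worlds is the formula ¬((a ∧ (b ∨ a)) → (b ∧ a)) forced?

0: does not force it — 0 ⊮ ¬((a ∧ (b ∨ a)) → (b ∧ a)) since 1 is accessible from 0 and 1 ⊩ (a ∧ (b ∨ a)) → (b ∧ a).
1: does not force it — 1 ⊮ ¬((a ∧ (b ∨ a)) → (b ∧ a)) since 1 is accessible from 1 and 1 ⊩ (a ∧ (b ∨ a)) → (b ∧ a).
2: forces it.
3: forces it.
Worlds forcing the formula: {2, 3}.

2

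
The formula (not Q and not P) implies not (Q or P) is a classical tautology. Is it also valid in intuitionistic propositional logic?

Yes

This is a constructively valid De Morgan direction (conjunction of negations to negated disjunction), which is intuitionistically derivable.
If both not Q and not P hold at a world, no accessible world forces Q or forces P, so none forces Q or P.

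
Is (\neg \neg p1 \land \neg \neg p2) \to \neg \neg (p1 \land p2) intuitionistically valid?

Yes

This is the distribution of double negation over conjunction, which is intuitionistically derivable.
Assume \neg \neg p1, \neg \neg p2, and \neg (p1 \land p2). From p1 we'd get \neg p2 (since p1 \land p2 is refuted), contradicting \neg \neg p2; so \neg p1, contradicting \neg \neg p1.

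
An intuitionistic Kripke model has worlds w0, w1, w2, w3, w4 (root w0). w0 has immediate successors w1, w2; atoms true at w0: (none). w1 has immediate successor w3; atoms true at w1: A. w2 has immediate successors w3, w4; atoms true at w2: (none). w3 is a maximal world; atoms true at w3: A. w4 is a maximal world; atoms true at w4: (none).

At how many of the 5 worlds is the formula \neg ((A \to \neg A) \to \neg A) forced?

0

w0: does not force it — w0 \nVdash \neg ((A \to \neg A) \to \neg A) since w0 is accessible from w0 and w0 \Vdash (A \to \neg A) \to \neg A.
w1: does not force it.
w2: does not force it.
w3: does not force it.
w4: does not force it.
Worlds forcing the formula: { }.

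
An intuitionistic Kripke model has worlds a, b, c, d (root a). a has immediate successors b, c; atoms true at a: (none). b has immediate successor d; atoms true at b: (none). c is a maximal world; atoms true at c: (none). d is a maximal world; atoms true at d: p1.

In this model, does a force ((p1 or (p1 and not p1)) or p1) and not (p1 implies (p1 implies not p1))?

No

a does not force ((p1 or (p1 and not p1)) or p1) and not (p1 implies (p1 implies not p1)) since a fails (p1 or (p1 and not p1)) or p1.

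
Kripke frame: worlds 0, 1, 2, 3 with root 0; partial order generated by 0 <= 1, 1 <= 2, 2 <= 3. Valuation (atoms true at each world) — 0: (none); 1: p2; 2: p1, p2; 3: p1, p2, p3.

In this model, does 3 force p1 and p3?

Yes

3 forces p1 and p3 since 3 forces both conjuncts.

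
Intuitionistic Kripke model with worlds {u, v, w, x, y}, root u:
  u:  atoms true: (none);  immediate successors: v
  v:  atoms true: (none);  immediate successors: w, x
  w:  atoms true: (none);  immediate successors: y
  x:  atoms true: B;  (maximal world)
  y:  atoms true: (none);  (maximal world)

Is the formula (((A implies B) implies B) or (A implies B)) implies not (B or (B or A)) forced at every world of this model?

Not every world: u does not force (((A implies B) implies B) or (A implies B)) implies not (B or (B or A)).
u does not force (((A implies B) implies B) or (A implies B)) implies not (B or (B or A)): already at u itself, u forces ((A implies B) implies B) or (A implies B) but u does not force not (B or (B or A)).
u does not force not (B or (B or A)) since x is accessible from u and x forces B or (B or A).
x forces B or (B or A) via the disjunct B.

No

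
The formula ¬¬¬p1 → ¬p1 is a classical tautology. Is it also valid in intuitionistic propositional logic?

This is triple-negation reduction, which is intuitionistically derivable.
Assume ¬¬¬p1 and suppose p1. Then ¬¬p1 (double-negation introduction), contradicting ¬¬¬p1. So ¬p1.

Yes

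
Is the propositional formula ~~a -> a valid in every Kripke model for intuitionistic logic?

No

This is double-negation elimination, which is not intuitionistically valid.
A Kripke countermodel: worlds u0, u1; order generated by u0 <= u1; atoms true at each world — u0:{}; u1:{a}.
u0 ||-/- ~~a -> a: already at u0 itself, u0 ||- ~~a but u0 ||-/- a.
u0 lacks atom a, so u0 ||-/- a.
So the root u0 does not force the formula.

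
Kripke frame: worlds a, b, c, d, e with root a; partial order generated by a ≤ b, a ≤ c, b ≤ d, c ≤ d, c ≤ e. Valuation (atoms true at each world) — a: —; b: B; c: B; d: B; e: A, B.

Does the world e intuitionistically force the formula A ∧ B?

e ⊩ A ∧ B since e forces both conjuncts.

Yes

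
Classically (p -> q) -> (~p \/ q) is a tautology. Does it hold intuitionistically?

This is the material-implication-as-disjunction principle, which is not intuitionistically valid.
A Kripke countermodel: worlds w0, w1; order generated by w0 <= w1; atoms true at each world — w0:{}; w1:{p,q}.
w0 ||-/- (p -> q) -> (~p \/ q): already at w0 itself, w0 ||- p -> q but w0 ||-/- ~p \/ q.
w0 ||-/- ~p \/ q: neither disjunct is forced at w0.
w0 ||-/- ~p since w1 is accessible from w0 and w1 ||- p.
So the root w0 does not force the formula.

No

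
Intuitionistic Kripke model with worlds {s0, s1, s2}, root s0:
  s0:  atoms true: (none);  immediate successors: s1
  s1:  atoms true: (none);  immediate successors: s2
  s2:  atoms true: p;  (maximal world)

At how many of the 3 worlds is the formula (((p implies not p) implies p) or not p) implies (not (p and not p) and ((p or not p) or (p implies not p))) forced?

1

s0: does not force it — s0 does not force (((p implies not p) implies p) or not p) implies (not (p and not p) and ((p or not p) or (p implies not p))): already at s0 itself, s0 forces ((p implies not p) implies p) or not p but s0 does not force not (p and not p) and ((p or not p) or (p implies not p)).
s1: does not force it.
s2: forces it.
Worlds forcing the formula: {s2}.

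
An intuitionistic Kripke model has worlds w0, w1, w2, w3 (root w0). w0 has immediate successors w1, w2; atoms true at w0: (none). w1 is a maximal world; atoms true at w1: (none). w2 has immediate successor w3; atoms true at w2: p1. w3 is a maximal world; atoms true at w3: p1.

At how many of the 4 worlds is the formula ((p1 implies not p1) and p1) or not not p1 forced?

w0: does not force it — w0 does not force ((p1 implies not p1) and p1) or not not p1: neither disjunct is forced at w0.
w1: does not force it.
w2: forces it.
w3: forces it.
Worlds forcing the formula: {w2, w3}.

2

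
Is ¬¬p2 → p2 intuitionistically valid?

This is double-negation elimination, which is not intuitionistically valid.
A Kripke countermodel: worlds w0, w1; order generated by w0 ≤ w1; atoms true at each world — w0:{}; w1:{p2}.
w0 ⊮ ¬¬p2 → p2: already at w0 itself, w0 ⊩ ¬¬p2 but w0 ⊮ p2.
w0 lacks atom p2, so w0 ⊮ p2.
So the root w0 does not force the formula.

No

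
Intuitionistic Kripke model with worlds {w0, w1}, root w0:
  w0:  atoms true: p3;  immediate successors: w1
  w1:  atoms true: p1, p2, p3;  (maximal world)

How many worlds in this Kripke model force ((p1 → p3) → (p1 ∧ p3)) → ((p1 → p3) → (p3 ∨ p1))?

w0: forces it.
w1: forces it.
Worlds forcing the formula: {w0, w1}.

2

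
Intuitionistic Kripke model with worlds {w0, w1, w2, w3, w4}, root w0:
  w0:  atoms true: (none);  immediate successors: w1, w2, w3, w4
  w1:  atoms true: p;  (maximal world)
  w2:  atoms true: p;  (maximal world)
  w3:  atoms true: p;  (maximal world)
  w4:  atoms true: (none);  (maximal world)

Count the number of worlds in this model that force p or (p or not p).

w0: does not force it — w0 does not force p or (p or not p): neither disjunct is forced at w0.
w1: forces it.
w2: forces it.
w3: forces it.
w4: forces it.
Worlds forcing the formula: {w1, w2, w3, w4}.

4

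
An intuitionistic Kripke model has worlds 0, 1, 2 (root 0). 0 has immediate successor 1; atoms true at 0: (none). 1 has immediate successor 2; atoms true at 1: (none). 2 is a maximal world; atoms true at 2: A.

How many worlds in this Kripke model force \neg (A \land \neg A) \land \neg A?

0

0: does not force it — 0 \nVdash \neg (A \land \neg A) \land \neg A since 0 fails \neg A.
1: does not force it.
2: does not force it.
Worlds forcing the formula: { }.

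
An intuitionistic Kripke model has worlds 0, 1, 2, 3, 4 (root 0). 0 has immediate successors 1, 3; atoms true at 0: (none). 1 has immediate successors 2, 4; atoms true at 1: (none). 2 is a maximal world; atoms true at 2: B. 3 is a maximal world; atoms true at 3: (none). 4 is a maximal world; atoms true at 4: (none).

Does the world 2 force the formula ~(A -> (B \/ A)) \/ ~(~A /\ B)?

No

2 ||-/- ~(A -> (B \/ A)) \/ ~(~A /\ B): neither disjunct is forced at 2.
2 ||-/- ~(A -> (B \/ A)) since 2 is accessible from 2 and 2 ||- A -> (B \/ A).
2 ||- A -> (B \/ A) vacuously: no world accessible from 2 forces the antecedent A.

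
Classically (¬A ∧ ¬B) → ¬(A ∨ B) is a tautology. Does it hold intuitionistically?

This is a constructively valid De Morgan direction (conjunction of negations to negated disjunction), which is intuitionistically derivable.
If both ¬A and ¬B hold at a world, no accessible world forces A or forces B, so none forces A ∨ B.

Yes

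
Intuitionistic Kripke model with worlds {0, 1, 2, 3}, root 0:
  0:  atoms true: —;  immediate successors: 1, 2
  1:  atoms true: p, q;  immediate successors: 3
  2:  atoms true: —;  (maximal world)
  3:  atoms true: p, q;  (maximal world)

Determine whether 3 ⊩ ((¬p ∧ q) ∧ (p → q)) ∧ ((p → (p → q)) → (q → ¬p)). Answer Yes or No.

No

3 ⊮ ((¬p ∧ q) ∧ (p → q)) ∧ ((p → (p → q)) → (q → ¬p)) since 3 fails (¬p ∧ q) ∧ (p → q).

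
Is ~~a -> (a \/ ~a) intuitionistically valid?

This is a variant of double-negation elimination (deriving excluded middle from double negation), which is not intuitionistically valid.
A Kripke countermodel: worlds s0, s1; order generated by s0 <= s1; atoms true at each world — s0:{}; s1:{a}.
s0 ||-/- ~~a -> (a \/ ~a): already at s0 itself, s0 ||- ~~a but s0 ||-/- a \/ ~a.
s0 ||-/- a \/ ~a: neither disjunct is forced at s0.
s0 lacks atom a, so s0 ||-/- a.
So the root s0 does not force the formula.

No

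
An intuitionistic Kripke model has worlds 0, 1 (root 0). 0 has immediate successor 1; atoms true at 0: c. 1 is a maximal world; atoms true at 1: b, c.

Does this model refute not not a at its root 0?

Yes

0 does not force not not a since 0 is accessible from 0 and 0 forces not a.
0 forces not a: no world accessible from 0 forces a.
So the root 0 does not force not not a; the model is a countermodel.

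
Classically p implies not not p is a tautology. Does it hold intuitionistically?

This is double-negation introduction, which is intuitionistically derivable.
If a world forces p then every accessible world forces p (persistence), so none forces not p; hence not not p.

Yes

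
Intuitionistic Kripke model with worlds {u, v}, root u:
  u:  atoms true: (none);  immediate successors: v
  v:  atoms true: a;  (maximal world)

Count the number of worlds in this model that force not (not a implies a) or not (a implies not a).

u: forces it.
v: forces it.
Worlds forcing the formula: {u, v}.

2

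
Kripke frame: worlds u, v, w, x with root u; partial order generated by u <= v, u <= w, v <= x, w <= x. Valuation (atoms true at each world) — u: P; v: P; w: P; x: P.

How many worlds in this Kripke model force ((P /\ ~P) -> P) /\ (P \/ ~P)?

4

u: forces it.
v: forces it.
w: forces it.
x: forces it.
Worlds forcing the formula: {u, v, w, x}.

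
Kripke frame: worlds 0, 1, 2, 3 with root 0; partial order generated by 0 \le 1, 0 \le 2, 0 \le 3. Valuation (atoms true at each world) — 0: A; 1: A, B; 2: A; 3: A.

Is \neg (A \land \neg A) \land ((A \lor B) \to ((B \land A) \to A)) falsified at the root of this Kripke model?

No

0 \Vdash \neg (A \land \neg A) \land ((A \lor B) \to ((B \land A) \to A)) since 0 forces both conjuncts.
So the root 0 forces \neg (A \land \neg A) \land ((A \lor B) \to ((B \land A) \to A)); the model is not a countermodel.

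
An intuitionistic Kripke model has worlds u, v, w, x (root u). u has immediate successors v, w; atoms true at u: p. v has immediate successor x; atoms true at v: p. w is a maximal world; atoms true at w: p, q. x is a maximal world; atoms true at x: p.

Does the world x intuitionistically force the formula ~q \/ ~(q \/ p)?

Yes

x ||- ~q \/ ~(q \/ p) via the disjunct ~q.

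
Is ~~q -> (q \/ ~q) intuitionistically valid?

No

This is a variant of double-negation elimination (deriving excluded middle from double negation), which is not intuitionistically valid.
A Kripke countermodel: worlds 0, 1; order generated by 0 <= 1; atoms true at each world — 0:{}; 1:{q}.
0 ||-/- ~~q -> (q \/ ~q): already at 0 itself, 0 ||- ~~q but 0 ||-/- q \/ ~q.
0 ||-/- q \/ ~q: neither disjunct is forced at 0.
0 lacks atom q, so 0 ||-/- q.
So the root 0 does not force the formula.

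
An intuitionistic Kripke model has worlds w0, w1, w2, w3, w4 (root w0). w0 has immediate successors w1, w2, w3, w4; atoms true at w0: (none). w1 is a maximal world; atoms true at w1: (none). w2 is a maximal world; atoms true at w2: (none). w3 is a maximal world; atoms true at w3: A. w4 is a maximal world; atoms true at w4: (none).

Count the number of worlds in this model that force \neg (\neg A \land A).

5

w0: forces it.
w1: forces it.
w2: forces it.
w3: forces it.
w4: forces it.
Worlds forcing the formula: {w0, w1, w2, w3, w4}.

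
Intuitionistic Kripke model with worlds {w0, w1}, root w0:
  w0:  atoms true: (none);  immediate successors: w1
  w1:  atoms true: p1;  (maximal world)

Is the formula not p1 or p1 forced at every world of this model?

Not every world: w0 does not force not p1 or p1.
w0 does not force not p1 or p1: neither disjunct is forced at w0.
w0 does not force not p1 since w1 is accessible from w0 and w1 forces p1.

No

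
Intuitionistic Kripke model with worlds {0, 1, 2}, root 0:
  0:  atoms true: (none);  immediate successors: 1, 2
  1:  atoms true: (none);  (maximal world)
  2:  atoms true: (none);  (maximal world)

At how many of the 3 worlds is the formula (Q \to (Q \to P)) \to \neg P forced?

0: forces it.
1: forces it.
2: forces it.
Worlds forcing the formula: {0, 1, 2}.

3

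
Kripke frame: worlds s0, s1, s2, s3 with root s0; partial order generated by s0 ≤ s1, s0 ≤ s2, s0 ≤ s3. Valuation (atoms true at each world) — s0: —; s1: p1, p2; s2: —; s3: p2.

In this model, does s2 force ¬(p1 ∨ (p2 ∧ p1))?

s2 ⊩ ¬(p1 ∨ (p2 ∧ p1)): no world accessible from s2 forces p1 ∨ (p2 ∧ p1).

Yes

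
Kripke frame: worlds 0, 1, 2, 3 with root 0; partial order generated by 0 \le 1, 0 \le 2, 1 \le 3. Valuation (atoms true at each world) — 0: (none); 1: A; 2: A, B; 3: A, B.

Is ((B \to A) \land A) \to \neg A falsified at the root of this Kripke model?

0 \nVdash ((B \to A) \land A) \to \neg A: at the accessible world 1, 1 \Vdash (B \to A) \land A but 1 \nVdash \neg A.
1 \nVdash \neg A since 1 is accessible from 1 and 1 \Vdash A.
So the root 0 does not force ((B \to A) \land A) \to \neg A; the model is a countermodel.

Yes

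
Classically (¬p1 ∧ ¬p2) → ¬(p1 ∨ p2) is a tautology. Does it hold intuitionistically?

Yes

This is a constructively valid De Morgan direction (conjunction of negations to negated disjunction), which is intuitionistically derivable.
If both ¬p1 and ¬p2 hold at a world, no accessible world forces p1 or forces p2, so none forces p1 ∨ p2.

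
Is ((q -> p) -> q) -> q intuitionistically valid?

This is Peirce's law, which is not intuitionistically valid.
A Kripke countermodel: worlds s0, s1; order generated by s0 <= s1; atoms true at each world — s0:{}; s1:{q}.
s0 ||-/- ((q -> p) -> q) -> q: already at s0 itself, s0 ||- (q -> p) -> q but s0 ||-/- q.
s0 lacks atom q, so s0 ||-/- q.
So the root s0 does not force the formula.

No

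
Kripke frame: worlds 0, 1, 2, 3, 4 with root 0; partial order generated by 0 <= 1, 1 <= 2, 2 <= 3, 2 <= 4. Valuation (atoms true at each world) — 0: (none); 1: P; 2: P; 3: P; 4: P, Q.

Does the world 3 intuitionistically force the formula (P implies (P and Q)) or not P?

No

3 does not force (P implies (P and Q)) or not P: neither disjunct is forced at 3.
3 does not force P implies (P and Q): already at 3 itself, 3 forces P but 3 does not force P and Q.
3 does not force P and Q since 3 fails Q.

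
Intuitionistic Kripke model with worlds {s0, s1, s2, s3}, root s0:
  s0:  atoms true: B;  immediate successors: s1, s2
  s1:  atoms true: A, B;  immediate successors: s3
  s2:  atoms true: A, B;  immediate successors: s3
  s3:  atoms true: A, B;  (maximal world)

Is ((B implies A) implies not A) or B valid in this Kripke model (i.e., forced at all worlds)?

s0 forces ((B implies A) implies not A) or B via the disjunct B.
Since the root s0 forces ((B implies A) implies not A) or B and forcing is persistent (monotone upward), every world forces it.

Yes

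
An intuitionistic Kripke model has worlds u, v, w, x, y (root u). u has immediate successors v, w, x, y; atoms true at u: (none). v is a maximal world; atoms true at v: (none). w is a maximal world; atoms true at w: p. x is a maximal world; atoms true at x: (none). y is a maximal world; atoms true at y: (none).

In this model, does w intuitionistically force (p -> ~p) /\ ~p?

No

w ||-/- (p -> ~p) /\ ~p since w fails p -> ~p.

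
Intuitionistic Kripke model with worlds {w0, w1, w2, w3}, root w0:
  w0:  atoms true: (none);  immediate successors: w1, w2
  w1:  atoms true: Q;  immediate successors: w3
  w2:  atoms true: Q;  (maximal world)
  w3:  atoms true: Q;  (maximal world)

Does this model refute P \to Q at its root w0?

No

w0 \Vdash P \to Q vacuously: no world accessible from w0 forces the antecedent P.
So the root w0 forces P \to Q; the model is not a countermodel.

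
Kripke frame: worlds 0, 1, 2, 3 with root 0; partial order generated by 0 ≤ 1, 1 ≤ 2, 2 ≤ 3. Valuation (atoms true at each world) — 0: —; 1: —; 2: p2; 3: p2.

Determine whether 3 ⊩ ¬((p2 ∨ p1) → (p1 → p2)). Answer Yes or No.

3 ⊮ ¬((p2 ∨ p1) → (p1 → p2)) since 3 is accessible from 3 and 3 ⊩ (p2 ∨ p1) → (p1 → p2).
3 ⊩ (p2 ∨ p1) → (p1 → p2): every world accessible from 3 that forces p2 ∨ p1 (namely 3) also forces p1 → p2.

No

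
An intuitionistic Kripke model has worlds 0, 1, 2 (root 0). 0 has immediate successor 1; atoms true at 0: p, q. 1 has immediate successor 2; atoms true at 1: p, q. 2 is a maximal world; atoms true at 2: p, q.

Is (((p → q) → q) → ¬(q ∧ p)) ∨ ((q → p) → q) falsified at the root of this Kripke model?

0 ⊩ (((p → q) → q) → ¬(q ∧ p)) ∨ ((q → p) → q) via the disjunct (q → p) → q.
So the root 0 forces (((p → q) → q) → ¬(q ∧ p)) ∨ ((q → p) → q); the model is not a countermodel.

No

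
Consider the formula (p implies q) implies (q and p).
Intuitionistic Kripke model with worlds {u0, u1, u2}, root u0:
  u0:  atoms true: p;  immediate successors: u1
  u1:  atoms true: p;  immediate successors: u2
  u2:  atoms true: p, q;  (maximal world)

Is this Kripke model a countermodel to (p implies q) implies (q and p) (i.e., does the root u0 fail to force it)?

u0 forces (p implies q) implies (q and p): every world accessible from u0 that forces p implies q (namely u2) also forces q and p.
So the root u0 forces (p implies q) implies (q and p); the model is not a countermodel.

No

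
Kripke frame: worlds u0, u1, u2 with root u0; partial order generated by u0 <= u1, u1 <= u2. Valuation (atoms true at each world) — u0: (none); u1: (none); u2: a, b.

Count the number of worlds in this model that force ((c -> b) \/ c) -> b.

1

u0: does not force it — u0 ||-/- ((c -> b) \/ c) -> b: already at u0 itself, u0 ||- (c -> b) \/ c but u0 ||-/- b.
u1: does not force it — u1 ||-/- ((c -> b) \/ c) -> b: already at u1 itself, u1 ||- (c -> b) \/ c but u1 ||-/- b.
u2: forces it.
Worlds forcing the formula: {u2}.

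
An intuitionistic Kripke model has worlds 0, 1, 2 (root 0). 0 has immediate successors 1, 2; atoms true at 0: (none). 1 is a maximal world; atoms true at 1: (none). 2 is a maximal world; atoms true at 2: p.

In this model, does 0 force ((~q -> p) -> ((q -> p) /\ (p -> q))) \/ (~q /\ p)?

No

0 ||-/- ((~q -> p) -> ((q -> p) /\ (p -> q))) \/ (~q /\ p): neither disjunct is forced at 0.
0 ||-/- (~q -> p) -> ((q -> p) /\ (p -> q)): at the accessible world 2, 2 ||- ~q -> p but 2 ||-/- (q -> p) /\ (p -> q).
2 ||-/- (q -> p) /\ (p -> q) since 2 fails p -> q.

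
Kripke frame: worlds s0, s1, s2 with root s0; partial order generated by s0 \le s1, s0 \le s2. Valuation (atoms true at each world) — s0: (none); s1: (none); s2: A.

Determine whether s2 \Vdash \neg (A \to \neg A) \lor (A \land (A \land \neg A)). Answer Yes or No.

Yes

s2 \Vdash \neg (A \to \neg A) \lor (A \land (A \land \neg A)) via the disjunct \neg (A \to \neg A).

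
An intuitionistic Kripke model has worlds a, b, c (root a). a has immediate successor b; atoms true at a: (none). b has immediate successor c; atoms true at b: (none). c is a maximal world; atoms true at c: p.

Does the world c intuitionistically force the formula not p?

c does not force not p since c is accessible from c and c forces p.

No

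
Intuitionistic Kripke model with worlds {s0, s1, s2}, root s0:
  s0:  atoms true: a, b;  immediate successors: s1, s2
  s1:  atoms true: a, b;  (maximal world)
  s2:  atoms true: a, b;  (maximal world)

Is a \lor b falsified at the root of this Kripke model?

s0 \Vdash a \lor b via the disjunct a.
So the root s0 forces a \lor b; the model is not a countermodel.

No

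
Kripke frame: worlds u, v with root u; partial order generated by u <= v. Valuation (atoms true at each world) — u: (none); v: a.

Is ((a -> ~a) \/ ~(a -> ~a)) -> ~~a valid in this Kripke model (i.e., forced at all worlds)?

Yes

u ||- ((a -> ~a) \/ ~(a -> ~a)) -> ~~a: every world accessible from u that forces (a -> ~a) \/ ~(a -> ~a) (namely u, v) also forces ~~a.
Since the root u forces ((a -> ~a) \/ ~(a -> ~a)) -> ~~a and forcing is persistent (monotone upward), every world forces it.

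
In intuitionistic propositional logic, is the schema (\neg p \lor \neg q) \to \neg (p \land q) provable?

Yes

This is a constructively valid De Morgan direction (disjunction of negations to negated conjunction), which is intuitionistically derivable.
If \neg p holds at a world then no accessible world forces p, hence none forces p \land q; likewise for \neg q.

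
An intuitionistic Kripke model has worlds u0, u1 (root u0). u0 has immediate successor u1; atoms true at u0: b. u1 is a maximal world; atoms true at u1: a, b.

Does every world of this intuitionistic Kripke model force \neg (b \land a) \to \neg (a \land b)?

u0 \Vdash \neg (b \land a) \to \neg (a \land b) vacuously: no world accessible from u0 forces the antecedent \neg (b \land a).
Since the root u0 forces \neg (b \land a) \to \neg (a \land b) and forcing is persistent (monotone upward), every world forces it.

Yes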